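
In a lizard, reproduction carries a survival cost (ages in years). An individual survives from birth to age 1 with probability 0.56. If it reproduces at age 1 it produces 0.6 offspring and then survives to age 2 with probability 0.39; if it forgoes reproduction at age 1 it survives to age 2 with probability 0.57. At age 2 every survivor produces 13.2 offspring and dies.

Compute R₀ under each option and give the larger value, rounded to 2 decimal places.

4.21

breed at age 1: R₀ = 0.56 × (0.6 + 0.39 × 13.2) = 0.56 × 5.7480 = 3.2189
delay to age 2: R₀ = 0.56 × (0.57 × 13.2) = 0.56 × 7.5240 = 4.2134
Higher: delay to age 2 (4.2134).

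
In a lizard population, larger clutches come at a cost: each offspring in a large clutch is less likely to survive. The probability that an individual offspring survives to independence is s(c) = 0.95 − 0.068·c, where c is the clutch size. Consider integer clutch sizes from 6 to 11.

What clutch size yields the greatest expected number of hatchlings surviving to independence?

7

Expected hatchlings surviving to independence = c × s(c):
  c=6: 6 × 0.542 = 3.252
  c=7: 7 × 0.474 = 3.318
  c=8: 8 × 0.406 = 3.248
  c=9: 9 × 0.338 = 3.042
  c=10: 10 × 0.270 = 2.700
  c=11: 11 × 0.202 = 2.222
Maximum at c = 7 (3.318 hatchlings surviving to independence).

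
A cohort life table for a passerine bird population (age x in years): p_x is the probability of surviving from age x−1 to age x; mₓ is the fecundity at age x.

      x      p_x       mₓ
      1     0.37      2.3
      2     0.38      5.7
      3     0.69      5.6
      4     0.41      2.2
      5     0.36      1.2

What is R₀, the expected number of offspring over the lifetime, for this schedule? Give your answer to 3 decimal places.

Survivorship from birth: l_x = p_1·p_2·…·p_x.
  l_1 = 0.37000
  l_2 = 0.14060
  l_3 = 0.09701
  l_4 = 0.03978
  l_5 = 0.01432
R₀ = Σ l_x mₓ:
  age 1: 0.37000 × 2.3 = 0.8510
  age 2: 0.14060 × 5.7 = 0.8014
  age 3: 0.09701 × 5.6 = 0.5433
  age 4: 0.03978 × 2.2 = 0.0875
  age 5: 0.01432 × 1.2 = 0.0172
R₀ = 0.8510 + 0.8014 + 0.5433 + 0.0875 + 0.0172 = 2.3004

2.300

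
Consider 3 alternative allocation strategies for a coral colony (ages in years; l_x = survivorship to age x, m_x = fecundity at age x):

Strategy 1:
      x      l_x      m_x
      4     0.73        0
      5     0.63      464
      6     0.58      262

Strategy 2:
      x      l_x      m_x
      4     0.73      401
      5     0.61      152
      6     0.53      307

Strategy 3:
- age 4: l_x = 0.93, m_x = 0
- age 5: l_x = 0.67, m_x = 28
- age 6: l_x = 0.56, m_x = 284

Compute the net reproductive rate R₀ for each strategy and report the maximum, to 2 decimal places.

Strategy 1: R₀ = 0.73×0 + 0.63×464 + 0.58×262 = 444.2800
Strategy 2: R₀ = 0.73×401 + 0.61×152 + 0.53×307 = 548.1600
Strategy 3: R₀ = 0.93×0 + 0.67×28 + 0.56×284 = 177.8000
Highest R₀: strategy 2 with 548.1600.

548.16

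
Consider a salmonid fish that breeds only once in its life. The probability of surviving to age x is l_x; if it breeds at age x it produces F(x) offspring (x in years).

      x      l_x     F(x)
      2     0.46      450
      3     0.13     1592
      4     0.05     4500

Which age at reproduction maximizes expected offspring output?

Expected offspring if breeding at age x = l_x × F(x):
  age 2: 0.46 × 450 = 207.000
  age 3: 0.13 × 1592 = 206.960
  age 4: 0.05 × 4500 = 225.000
Maximum at age 4 (225.000).

4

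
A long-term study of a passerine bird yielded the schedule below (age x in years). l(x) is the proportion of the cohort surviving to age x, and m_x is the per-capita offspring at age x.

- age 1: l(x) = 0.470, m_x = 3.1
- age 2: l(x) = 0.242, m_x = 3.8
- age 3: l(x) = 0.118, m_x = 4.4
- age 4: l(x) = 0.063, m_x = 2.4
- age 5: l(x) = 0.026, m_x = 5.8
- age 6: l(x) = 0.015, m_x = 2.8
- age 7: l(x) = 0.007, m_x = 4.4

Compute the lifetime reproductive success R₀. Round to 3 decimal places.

R₀ = Σ l(x) m_x:
  age 1: 0.470 × 3.1 = 1.4570
  age 2: 0.242 × 3.8 = 0.9196
  age 3: 0.118 × 4.4 = 0.5192
  age 4: 0.063 × 2.4 = 0.1512
  age 5: 0.026 × 5.8 = 0.1508
  age 6: 0.015 × 2.8 = 0.0420
  age 7: 0.007 × 4.4 = 0.0308
R₀ = 1.4570 + 0.9196 + 0.5192 + 0.1512 + 0.1508 + 0.0420 + 0.0308 = 3.2706

3.271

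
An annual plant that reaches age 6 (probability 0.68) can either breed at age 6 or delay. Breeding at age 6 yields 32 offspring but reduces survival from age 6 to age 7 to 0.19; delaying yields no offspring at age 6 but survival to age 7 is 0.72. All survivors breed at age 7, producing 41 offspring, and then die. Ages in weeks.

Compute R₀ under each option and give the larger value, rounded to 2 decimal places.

breed at age 6: R₀ = 0.68 × (32 + 0.19 × 41) = 0.68 × 39.7900 = 27.0572
delay to age 7: R₀ = 0.68 × (0.72 × 41) = 0.68 × 29.5200 = 20.0736
Higher: breed at age 6 (27.0572).

27.06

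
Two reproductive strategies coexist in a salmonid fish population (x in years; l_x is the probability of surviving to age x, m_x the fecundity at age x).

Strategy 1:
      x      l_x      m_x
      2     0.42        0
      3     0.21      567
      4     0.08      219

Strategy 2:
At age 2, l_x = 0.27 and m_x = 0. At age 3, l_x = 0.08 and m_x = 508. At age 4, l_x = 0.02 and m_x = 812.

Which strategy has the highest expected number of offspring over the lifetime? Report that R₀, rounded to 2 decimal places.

Strategy 1: R₀ = 0.42×0 + 0.21×567 + 0.08×219 = 136.5900
Strategy 2: R₀ = 0.27×0 + 0.08×508 + 0.02×812 = 56.8800
Highest R₀: strategy 1 with 136.5900.

136.59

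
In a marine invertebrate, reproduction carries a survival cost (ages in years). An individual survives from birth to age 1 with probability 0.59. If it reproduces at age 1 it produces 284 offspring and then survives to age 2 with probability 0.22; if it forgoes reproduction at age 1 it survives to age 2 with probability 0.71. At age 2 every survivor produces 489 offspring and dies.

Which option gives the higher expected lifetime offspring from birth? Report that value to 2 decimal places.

231.03

breed at age 1: R₀ = 0.59 × (284 + 0.22 × 489) = 0.59 × 391.5800 = 231.0322
delay to age 2: R₀ = 0.59 × (0.71 × 489) = 0.59 × 347.1900 = 204.8421
Higher: breed at age 1 (231.0322).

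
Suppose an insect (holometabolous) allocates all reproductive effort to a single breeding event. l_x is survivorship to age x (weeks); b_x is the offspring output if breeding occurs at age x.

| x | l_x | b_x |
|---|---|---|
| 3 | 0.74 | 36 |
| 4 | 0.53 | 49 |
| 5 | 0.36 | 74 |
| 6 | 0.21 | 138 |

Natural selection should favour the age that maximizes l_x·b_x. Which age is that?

Expected offspring if breeding at age x = l_x × b_x:
  age 3: 0.74 × 36 = 26.640
  age 4: 0.53 × 49 = 25.970
  age 5: 0.36 × 74 = 26.640
  age 6: 0.21 × 138 = 28.980
Maximum at age 6 (28.980).

6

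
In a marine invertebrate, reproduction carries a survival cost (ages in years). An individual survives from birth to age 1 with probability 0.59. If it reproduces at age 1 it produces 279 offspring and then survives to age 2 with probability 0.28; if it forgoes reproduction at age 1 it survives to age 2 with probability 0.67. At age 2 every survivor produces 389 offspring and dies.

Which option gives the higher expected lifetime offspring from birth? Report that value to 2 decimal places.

228.87

breed at age 1: R₀ = 0.59 × (279 + 0.28 × 389) = 0.59 × 387.9200 = 228.8728
delay to age 2: R₀ = 0.59 × (0.67 × 389) = 0.59 × 260.6300 = 153.7717
Higher: breed at age 1 (228.8728).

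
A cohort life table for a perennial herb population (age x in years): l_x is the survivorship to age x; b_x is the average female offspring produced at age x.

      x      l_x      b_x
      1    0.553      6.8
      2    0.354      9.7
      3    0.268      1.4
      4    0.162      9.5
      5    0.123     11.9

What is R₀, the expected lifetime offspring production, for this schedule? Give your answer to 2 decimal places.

R₀ = Σ l_x b_x:
  age 1: 0.553 × 6.8 = 3.7604
  age 2: 0.354 × 9.7 = 3.4338
  age 3: 0.268 × 1.4 = 0.3752
  age 4: 0.162 × 9.5 = 1.5390
  age 5: 0.123 × 11.9 = 1.4637
R₀ = 3.7604 + 3.4338 + 0.3752 + 1.5390 + 1.4637 = 10.5721

10.57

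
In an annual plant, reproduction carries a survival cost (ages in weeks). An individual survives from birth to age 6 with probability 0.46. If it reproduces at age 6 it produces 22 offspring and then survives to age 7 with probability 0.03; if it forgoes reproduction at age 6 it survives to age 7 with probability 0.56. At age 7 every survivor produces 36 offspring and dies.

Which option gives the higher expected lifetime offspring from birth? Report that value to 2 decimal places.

10.62

breed at age 6: R₀ = 0.46 × (22 + 0.03 × 36) = 0.46 × 23.0800 = 10.6168
delay to age 7: R₀ = 0.46 × (0.56 × 36) = 0.46 × 20.1600 = 9.2736
Higher: breed at age 6 (10.6168).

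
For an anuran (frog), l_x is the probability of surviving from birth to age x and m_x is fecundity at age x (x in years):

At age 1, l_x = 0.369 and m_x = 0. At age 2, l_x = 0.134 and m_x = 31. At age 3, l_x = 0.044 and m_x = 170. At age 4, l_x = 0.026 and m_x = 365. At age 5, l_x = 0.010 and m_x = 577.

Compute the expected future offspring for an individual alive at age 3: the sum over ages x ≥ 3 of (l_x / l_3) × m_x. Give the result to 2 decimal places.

516.82

l_3 = 0.044. Conditional survival from age 3 to x is l_x / l_3.
  x=3: (0.044/0.044) × 170 = 170.0000
  x=4: (0.026/0.044) × 365 = 215.6818
  x=5: (0.010/0.044) × 577 = 131.1364
Sum = 170.0000 + 215.6818 + 131.1364 = 516.8182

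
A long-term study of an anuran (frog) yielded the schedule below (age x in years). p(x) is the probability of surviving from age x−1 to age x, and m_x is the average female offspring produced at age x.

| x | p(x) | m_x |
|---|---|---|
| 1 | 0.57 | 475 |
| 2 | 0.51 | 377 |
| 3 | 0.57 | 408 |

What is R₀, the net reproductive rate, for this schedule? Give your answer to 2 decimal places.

447.95

Survivorship from birth: l_x = p_1·p_2·…·p_x.
  l_1 = 0.57000
  l_2 = 0.29070
  l_3 = 0.16570
R₀ = Σ l_x m_x:
  age 1: 0.57000 × 475 = 270.7500
  age 2: 0.29070 × 377 = 109.5939
  age 3: 0.16570 × 408 = 67.6056
R₀ = 270.7500 + 109.5939 + 67.6056 = 447.9495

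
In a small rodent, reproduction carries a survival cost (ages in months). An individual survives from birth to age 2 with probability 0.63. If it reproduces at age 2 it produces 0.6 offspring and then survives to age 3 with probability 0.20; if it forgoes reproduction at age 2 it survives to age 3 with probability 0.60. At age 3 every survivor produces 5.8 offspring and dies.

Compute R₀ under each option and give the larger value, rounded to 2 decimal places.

2.19

breed at age 2: R₀ = 0.63 × (0.6 + 0.20 × 5.8) = 0.63 × 1.7600 = 1.1088
delay to age 3: R₀ = 0.63 × (0.60 × 5.8) = 0.63 × 3.4800 = 2.1924
Higher: delay to age 3 (2.1924).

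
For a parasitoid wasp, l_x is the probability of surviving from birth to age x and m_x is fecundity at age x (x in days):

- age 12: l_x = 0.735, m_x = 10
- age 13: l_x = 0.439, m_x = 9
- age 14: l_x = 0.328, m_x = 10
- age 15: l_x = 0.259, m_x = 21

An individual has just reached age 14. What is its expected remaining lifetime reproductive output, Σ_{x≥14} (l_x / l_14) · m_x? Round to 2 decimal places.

26.58

l_14 = 0.328. Conditional survival from age 14 to x is l_x / l_14.
  x=14: (0.328/0.328) × 10 = 10.0000
  x=15: (0.259/0.328) × 21 = 16.5823
Sum = 10.0000 + 16.5823 = 26.5823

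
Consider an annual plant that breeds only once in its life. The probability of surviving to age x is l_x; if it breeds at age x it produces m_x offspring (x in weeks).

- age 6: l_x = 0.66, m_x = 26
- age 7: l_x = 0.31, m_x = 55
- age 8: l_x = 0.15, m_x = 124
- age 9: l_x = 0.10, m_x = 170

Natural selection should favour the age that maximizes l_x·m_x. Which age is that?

Expected offspring if breeding at age x = l_x × m_x:
  age 6: 0.66 × 26 = 17.160
  age 7: 0.31 × 55 = 17.050
  age 8: 0.15 × 124 = 18.600
  age 9: 0.10 × 170 = 17.000
Maximum at age 8 (18.600).

8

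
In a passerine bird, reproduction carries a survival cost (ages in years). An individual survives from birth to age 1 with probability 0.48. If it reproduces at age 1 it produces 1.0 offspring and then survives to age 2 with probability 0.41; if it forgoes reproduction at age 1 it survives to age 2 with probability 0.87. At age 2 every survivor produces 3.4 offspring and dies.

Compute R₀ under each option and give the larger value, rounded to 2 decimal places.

1.42

breed at age 1: R₀ = 0.48 × (1.0 + 0.41 × 3.4) = 0.48 × 2.3940 = 1.1491
delay to age 2: R₀ = 0.48 × (0.87 × 3.4) = 0.48 × 2.9580 = 1.4198
Higher: delay to age 2 (1.4198).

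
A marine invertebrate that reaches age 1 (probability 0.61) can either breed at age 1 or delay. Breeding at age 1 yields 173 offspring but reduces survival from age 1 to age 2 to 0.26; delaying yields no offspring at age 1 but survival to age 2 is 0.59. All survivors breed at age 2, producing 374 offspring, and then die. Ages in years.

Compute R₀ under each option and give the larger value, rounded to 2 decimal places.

breed at age 1: R₀ = 0.61 × (173 + 0.26 × 374) = 0.61 × 270.2400 = 164.8464
delay to age 2: R₀ = 0.61 × (0.59 × 374) = 0.61 × 220.6600 = 134.6026
Higher: breed at age 1 (164.8464).

164.85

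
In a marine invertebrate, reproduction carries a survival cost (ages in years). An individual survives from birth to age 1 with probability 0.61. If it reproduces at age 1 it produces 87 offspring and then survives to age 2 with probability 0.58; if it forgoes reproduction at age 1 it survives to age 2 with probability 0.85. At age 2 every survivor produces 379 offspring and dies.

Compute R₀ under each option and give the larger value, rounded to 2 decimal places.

196.51

breed at age 1: R₀ = 0.61 × (87 + 0.58 × 379) = 0.61 × 306.8200 = 187.1602
delay to age 2: R₀ = 0.61 × (0.85 × 379) = 0.61 × 322.1500 = 196.5115
Higher: delay to age 2 (196.5115).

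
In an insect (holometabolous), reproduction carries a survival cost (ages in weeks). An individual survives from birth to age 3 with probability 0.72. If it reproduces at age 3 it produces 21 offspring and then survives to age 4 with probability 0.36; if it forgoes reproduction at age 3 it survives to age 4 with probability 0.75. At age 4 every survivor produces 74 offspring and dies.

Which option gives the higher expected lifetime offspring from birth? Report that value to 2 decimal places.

39.96

breed at age 3: R₀ = 0.72 × (21 + 0.36 × 74) = 0.72 × 47.6400 = 34.3008
delay to age 4: R₀ = 0.72 × (0.75 × 74) = 0.72 × 55.5000 = 39.9600
Higher: delay to age 4 (39.9600).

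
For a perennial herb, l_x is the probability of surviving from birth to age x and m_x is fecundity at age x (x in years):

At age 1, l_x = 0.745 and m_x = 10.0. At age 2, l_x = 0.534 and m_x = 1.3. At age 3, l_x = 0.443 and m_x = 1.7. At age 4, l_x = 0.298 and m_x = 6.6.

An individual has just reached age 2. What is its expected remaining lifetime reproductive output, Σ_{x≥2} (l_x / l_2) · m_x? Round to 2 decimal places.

l_2 = 0.534. Conditional survival from age 2 to x is l_x / l_2.
  x=2: (0.534/0.534) × 1.3 = 1.3000
  x=3: (0.443/0.534) × 1.7 = 1.4103
  x=4: (0.298/0.534) × 6.6 = 3.6831
Sum = 1.3000 + 1.4103 + 3.6831 = 6.3934

6.39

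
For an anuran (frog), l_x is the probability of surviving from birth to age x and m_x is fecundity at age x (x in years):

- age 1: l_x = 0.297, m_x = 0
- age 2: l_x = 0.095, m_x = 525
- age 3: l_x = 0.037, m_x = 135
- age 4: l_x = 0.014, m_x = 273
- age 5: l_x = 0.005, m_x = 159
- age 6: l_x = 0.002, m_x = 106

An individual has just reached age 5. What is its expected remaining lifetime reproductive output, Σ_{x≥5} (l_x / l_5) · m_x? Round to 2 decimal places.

l_5 = 0.005. Conditional survival from age 5 to x is l_x / l_5.
  x=5: (0.005/0.005) × 159 = 159.0000
  x=6: (0.002/0.005) × 106 = 42.4000
Sum = 159.0000 + 42.4000 = 201.4000

201.40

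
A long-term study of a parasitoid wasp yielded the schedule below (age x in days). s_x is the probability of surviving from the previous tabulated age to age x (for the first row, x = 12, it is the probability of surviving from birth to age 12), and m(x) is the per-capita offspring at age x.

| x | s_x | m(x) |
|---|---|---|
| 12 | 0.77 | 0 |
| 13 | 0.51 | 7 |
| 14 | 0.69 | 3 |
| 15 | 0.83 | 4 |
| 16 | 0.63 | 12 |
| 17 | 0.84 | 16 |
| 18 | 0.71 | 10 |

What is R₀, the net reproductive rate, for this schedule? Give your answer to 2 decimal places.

8.91

Survivorship from birth: l_x = s_12·s_13·…·s_x.
  l_12 = 0.77000
  l_13 = 0.39270
  l_14 = 0.27096
  l_15 = 0.22490
  l_16 = 0.14169
  l_17 = 0.11902
  l_18 = 0.08450
R₀ = Σ l_x m(x):
  age 12: 0.77000 × 0 = 0.0000
  age 13: 0.39270 × 7 = 2.7489
  age 14: 0.27096 × 3 = 0.8129
  age 15: 0.22490 × 4 = 0.8996
  age 16: 0.14169 × 12 = 1.7003
  age 17: 0.11902 × 16 = 1.9043
  age 18: 0.08450 × 10 = 0.8450
R₀ = 0.0000 + 2.7489 + 0.8129 + 0.8996 + 1.7003 + 1.9043 + 0.8450 = 8.9110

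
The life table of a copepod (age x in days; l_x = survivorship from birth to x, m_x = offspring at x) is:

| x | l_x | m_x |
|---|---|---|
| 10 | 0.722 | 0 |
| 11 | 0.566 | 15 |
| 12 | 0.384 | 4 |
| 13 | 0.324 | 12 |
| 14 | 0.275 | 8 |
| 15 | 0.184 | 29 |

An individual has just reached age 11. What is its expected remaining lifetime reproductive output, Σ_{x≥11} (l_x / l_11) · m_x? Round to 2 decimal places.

l_11 = 0.566. Conditional survival from age 11 to x is l_x / l_11.
  x=11: (0.566/0.566) × 15 = 15.0000
  x=12: (0.384/0.566) × 4 = 2.7138
  x=13: (0.324/0.566) × 12 = 6.8693
  x=14: (0.275/0.566) × 8 = 3.8869
  x=15: (0.184/0.566) × 29 = 9.4276
Sum = 15.0000 + 2.7138 + 6.8693 + 3.8869 + 9.4276 = 37.8975

37.90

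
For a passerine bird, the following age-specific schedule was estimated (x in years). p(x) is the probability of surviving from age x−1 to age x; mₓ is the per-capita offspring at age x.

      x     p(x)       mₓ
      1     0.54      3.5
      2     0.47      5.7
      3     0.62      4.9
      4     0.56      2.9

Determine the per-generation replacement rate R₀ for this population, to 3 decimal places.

Survivorship from birth: l_x = p_1·p_2·…·p_x.
  l_1 = 0.54000
  l_2 = 0.25380
  l_3 = 0.15736
  l_4 = 0.08812
R₀ = Σ l_x mₓ:
  age 1: 0.54000 × 3.5 = 1.8900
  age 2: 0.25380 × 5.7 = 1.4467
  age 3: 0.15736 × 4.9 = 0.7711
  age 4: 0.08812 × 2.9 = 0.2555
R₀ = 1.8900 + 1.4467 + 0.7711 + 0.2555 = 4.3633

4.363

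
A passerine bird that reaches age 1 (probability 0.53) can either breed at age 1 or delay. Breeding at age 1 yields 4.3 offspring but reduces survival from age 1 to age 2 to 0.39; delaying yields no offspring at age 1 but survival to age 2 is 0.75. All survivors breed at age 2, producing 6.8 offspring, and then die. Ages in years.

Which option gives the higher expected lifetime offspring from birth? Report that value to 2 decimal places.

3.68

breed at age 1: R₀ = 0.53 × (4.3 + 0.39 × 6.8) = 0.53 × 6.9520 = 3.6846
delay to age 2: R₀ = 0.53 × (0.75 × 6.8) = 0.53 × 5.1000 = 2.7030
Higher: breed at age 1 (3.6846).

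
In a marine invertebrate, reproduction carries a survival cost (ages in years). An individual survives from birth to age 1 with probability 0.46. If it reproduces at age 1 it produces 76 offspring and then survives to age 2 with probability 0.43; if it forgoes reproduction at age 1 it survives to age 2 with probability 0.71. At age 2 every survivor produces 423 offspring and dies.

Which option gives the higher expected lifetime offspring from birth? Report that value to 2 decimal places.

breed at age 1: R₀ = 0.46 × (76 + 0.43 × 423) = 0.46 × 257.8900 = 118.6294
delay to age 2: R₀ = 0.46 × (0.71 × 423) = 0.46 × 300.3300 = 138.1518
Higher: delay to age 2 (138.1518).

138.15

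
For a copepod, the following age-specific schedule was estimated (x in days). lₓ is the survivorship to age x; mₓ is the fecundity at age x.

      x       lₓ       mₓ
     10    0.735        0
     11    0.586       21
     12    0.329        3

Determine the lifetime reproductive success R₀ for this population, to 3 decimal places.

13.293

R₀ = Σ lₓ mₓ:
  age 10: 0.735 × 0 = 0.0000
  age 11: 0.586 × 21 = 12.3060
  age 12: 0.329 × 3 = 0.9870
R₀ = 0.0000 + 12.3060 + 0.9870 = 13.2930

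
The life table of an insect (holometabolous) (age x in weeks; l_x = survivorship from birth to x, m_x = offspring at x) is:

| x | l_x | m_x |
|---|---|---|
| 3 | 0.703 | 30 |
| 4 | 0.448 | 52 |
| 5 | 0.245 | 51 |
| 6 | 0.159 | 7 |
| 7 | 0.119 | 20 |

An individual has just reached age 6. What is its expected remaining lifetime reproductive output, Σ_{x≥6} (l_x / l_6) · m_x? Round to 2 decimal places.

l_6 = 0.159. Conditional survival from age 6 to x is l_x / l_6.
  x=6: (0.159/0.159) × 7 = 7.0000
  x=7: (0.119/0.159) × 20 = 14.9686
Sum = 7.0000 + 14.9686 = 21.9686

21.97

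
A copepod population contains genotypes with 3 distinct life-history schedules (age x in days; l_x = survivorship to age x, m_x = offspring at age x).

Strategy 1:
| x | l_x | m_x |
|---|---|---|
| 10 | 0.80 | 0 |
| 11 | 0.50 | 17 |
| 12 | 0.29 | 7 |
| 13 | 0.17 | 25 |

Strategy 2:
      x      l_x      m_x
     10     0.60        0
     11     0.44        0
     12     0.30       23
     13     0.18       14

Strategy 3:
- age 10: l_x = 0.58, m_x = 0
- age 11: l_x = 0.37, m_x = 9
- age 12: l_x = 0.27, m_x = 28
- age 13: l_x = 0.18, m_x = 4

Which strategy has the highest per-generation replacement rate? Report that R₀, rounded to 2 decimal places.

14.78

Strategy 1: R₀ = 0.80×0 + 0.50×17 + 0.29×7 + 0.17×25 = 14.7800
Strategy 2: R₀ = 0.60×0 + 0.44×0 + 0.30×23 + 0.18×14 = 9.4200
Strategy 3: R₀ = 0.58×0 + 0.37×9 + 0.27×28 + 0.18×4 = 11.6100
Highest R₀: strategy 1 with 14.7800.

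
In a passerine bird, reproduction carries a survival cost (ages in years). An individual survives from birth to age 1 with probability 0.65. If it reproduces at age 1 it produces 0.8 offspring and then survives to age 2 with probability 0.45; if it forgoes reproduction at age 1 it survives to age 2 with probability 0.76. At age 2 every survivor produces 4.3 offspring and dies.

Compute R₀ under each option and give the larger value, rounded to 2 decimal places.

2.12

breed at age 1: R₀ = 0.65 × (0.8 + 0.45 × 4.3) = 0.65 × 2.7350 = 1.7778
delay to age 2: R₀ = 0.65 × (0.76 × 4.3) = 0.65 × 3.2680 = 2.1242
Higher: delay to age 2 (2.1242).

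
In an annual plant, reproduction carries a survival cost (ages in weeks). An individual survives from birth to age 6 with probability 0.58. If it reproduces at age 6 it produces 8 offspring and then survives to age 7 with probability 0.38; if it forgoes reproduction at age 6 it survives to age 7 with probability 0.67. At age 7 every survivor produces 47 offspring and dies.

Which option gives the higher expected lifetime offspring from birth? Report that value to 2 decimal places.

18.26

breed at age 6: R₀ = 0.58 × (8 + 0.38 × 47) = 0.58 × 25.8600 = 14.9988
delay to age 7: R₀ = 0.58 × (0.67 × 47) = 0.58 × 31.4900 = 18.2642
Higher: delay to age 7 (18.2642).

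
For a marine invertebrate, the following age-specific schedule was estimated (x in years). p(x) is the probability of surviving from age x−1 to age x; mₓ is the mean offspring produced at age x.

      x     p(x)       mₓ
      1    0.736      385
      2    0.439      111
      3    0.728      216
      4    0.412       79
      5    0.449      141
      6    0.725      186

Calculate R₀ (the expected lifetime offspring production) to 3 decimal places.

Survivorship from birth: l_x = p_1·p_2·…·p_x.
  l_1 = 0.73600
  l_2 = 0.32310
  l_3 = 0.23522
  l_4 = 0.09691
  l_5 = 0.04351
  l_6 = 0.03155
R₀ = Σ l_x mₓ:
  age 1: 0.73600 × 385 = 283.3600
  age 2: 0.32310 × 111 = 35.8641
  age 3: 0.23522 × 216 = 50.8075
  age 4: 0.09691 × 79 = 7.6559
  age 5: 0.04351 × 141 = 6.1349
  age 6: 0.03155 × 186 = 5.8683
R₀ = 283.3600 + 35.8641 + 50.8075 + 7.6559 + 6.1349 + 5.8683 = 389.6907

389.691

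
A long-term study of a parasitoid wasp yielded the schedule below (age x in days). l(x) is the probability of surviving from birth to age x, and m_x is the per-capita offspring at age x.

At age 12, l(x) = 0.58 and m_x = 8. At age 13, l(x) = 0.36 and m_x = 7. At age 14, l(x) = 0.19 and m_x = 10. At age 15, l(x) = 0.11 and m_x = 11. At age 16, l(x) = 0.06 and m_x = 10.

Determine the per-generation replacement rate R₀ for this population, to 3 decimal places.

10.870

R₀ = Σ l(x) m_x:
  age 12: 0.58 × 8 = 4.6400
  age 13: 0.36 × 7 = 2.5200
  age 14: 0.19 × 10 = 1.9000
  age 15: 0.11 × 11 = 1.2100
  age 16: 0.06 × 10 = 0.6000
R₀ = 4.6400 + 2.5200 + 1.9000 + 1.2100 + 0.6000 = 10.8700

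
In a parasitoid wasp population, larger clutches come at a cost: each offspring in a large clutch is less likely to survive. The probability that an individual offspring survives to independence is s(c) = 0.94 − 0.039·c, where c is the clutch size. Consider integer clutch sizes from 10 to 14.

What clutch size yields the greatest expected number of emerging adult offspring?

Expected emerging adult offspring = c × s(c):
  c=10: 10 × 0.550 = 5.500
  c=11: 11 × 0.511 = 5.621
  c=12: 12 × 0.472 = 5.664
  c=13: 13 × 0.433 = 5.629
  c=14: 14 × 0.394 = 5.516
Maximum at c = 12 (5.664 emerging adult offspring).

12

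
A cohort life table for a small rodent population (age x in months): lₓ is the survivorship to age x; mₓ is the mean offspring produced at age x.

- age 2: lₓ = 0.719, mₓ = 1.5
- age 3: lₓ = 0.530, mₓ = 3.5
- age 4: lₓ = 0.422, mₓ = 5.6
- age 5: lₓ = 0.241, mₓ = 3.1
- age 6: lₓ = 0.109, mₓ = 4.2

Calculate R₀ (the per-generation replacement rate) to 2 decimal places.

R₀ = Σ lₓ mₓ:
  age 2: 0.719 × 1.5 = 1.0785
  age 3: 0.530 × 3.5 = 1.8550
  age 4: 0.422 × 5.6 = 2.3632
  age 5: 0.241 × 3.1 = 0.7471
  age 6: 0.109 × 4.2 = 0.4578
R₀ = 1.0785 + 1.8550 + 2.3632 + 0.7471 + 0.4578 = 6.5016

6.50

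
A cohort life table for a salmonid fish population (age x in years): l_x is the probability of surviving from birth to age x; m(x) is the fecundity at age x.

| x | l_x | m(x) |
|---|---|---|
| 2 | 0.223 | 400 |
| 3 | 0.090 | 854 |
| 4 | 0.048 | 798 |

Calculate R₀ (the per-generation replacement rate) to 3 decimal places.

204.364

R₀ = Σ l_x m(x):
  age 2: 0.223 × 400 = 89.2000
  age 3: 0.090 × 854 = 76.8600
  age 4: 0.048 × 798 = 38.3040
R₀ = 89.2000 + 76.8600 + 38.3040 = 204.3640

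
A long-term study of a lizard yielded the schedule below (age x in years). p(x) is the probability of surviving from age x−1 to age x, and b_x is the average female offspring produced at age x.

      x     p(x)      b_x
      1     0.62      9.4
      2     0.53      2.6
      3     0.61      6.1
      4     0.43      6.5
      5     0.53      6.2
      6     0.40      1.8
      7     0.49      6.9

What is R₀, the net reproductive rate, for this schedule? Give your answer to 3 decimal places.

8.843

Survivorship from birth: l_x = p_1·p_2·…·p_x.
  l_1 = 0.62000
  l_2 = 0.32860
  l_3 = 0.20045
  l_4 = 0.08619
  l_5 = 0.04568
  l_6 = 0.01827
  l_7 = 0.00895
R₀ = Σ l_x b_x:
  age 1: 0.62000 × 9.4 = 5.8280
  age 2: 0.32860 × 2.6 = 0.8544
  age 3: 0.20045 × 6.1 = 1.2227
  age 4: 0.08619 × 6.5 = 0.5602
  age 5: 0.04568 × 6.2 = 0.2832
  age 6: 0.01827 × 1.8 = 0.0329
  age 7: 0.00895 × 6.9 = 0.0618
R₀ = 5.8280 + 0.8544 + 1.2227 + 0.5602 + 0.2832 + 0.0329 + 0.0618 = 8.8432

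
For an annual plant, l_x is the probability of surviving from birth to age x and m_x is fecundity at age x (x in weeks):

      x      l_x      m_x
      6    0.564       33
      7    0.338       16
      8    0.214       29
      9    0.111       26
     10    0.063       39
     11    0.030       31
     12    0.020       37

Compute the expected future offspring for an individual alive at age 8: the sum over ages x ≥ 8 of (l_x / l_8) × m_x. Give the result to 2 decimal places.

61.77

l_8 = 0.214. Conditional survival from age 8 to x is l_x / l_8.
  x=8: (0.214/0.214) × 29 = 29.0000
  x=9: (0.111/0.214) × 26 = 13.4860
  x=10: (0.063/0.214) × 39 = 11.4813
  x=11: (0.030/0.214) × 31 = 4.3458
  x=12: (0.020/0.214) × 37 = 3.4579
Sum = 29.0000 + 13.4860 + 11.4813 + 4.3458 + 3.4579 = 61.7710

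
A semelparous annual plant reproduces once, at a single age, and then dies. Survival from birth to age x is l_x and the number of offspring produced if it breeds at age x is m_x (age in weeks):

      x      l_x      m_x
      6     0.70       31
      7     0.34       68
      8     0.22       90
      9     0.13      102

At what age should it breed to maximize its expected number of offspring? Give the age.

7

Expected offspring if breeding at age x = l_x × m_x:
  age 6: 0.70 × 31 = 21.700
  age 7: 0.34 × 68 = 23.120
  age 8: 0.22 × 90 = 19.800
  age 9: 0.13 × 102 = 13.260
Maximum at age 7 (23.120).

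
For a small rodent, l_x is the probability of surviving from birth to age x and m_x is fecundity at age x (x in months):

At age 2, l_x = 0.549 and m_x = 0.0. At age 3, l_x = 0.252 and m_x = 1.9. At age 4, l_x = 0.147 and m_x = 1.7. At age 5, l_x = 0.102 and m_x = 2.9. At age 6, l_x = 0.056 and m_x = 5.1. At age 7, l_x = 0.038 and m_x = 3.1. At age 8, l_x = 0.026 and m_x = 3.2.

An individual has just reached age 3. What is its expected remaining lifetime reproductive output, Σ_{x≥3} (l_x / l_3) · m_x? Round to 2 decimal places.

l_3 = 0.252. Conditional survival from age 3 to x is l_x / l_3.
  x=3: (0.252/0.252) × 1.9 = 1.9000
  x=4: (0.147/0.252) × 1.7 = 0.9917
  x=5: (0.102/0.252) × 2.9 = 1.1738
  x=6: (0.056/0.252) × 5.1 = 1.1333
  x=7: (0.038/0.252) × 3.1 = 0.4675
  x=8: (0.026/0.252) × 3.2 = 0.3302
Sum = 1.9000 + 0.9917 + 1.1738 + 1.1333 + 0.4675 + 0.3302 = 5.9964

6.00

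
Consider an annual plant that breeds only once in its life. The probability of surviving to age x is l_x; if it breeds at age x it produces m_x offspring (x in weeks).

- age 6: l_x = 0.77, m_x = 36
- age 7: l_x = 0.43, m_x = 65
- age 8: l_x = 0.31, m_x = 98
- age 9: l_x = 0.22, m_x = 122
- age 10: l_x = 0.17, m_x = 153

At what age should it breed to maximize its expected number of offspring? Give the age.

8

Expected offspring if breeding at age x = l_x × m_x:
  age 6: 0.77 × 36 = 27.720
  age 7: 0.43 × 65 = 27.950
  age 8: 0.31 × 98 = 30.380
  age 9: 0.22 × 122 = 26.840
  age 10: 0.17 × 153 = 26.010
Maximum at age 8 (30.380).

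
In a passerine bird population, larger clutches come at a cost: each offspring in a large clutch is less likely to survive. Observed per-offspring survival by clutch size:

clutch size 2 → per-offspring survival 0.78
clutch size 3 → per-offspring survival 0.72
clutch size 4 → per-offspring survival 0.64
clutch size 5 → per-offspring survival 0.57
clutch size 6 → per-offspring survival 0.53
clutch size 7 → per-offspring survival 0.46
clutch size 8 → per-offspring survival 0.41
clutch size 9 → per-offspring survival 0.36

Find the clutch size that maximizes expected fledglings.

Expected fledglings = c × s(c):
  c=2: 2 × 0.78 = 1.560
  c=3: 3 × 0.72 = 2.160
  c=4: 4 × 0.64 = 2.560
  c=5: 5 × 0.57 = 2.850
  c=6: 6 × 0.53 = 3.180
  c=7: 7 × 0.46 = 3.220
  c=8: 8 × 0.41 = 3.280
  c=9: 9 × 0.36 = 3.240
Maximum at c = 8 (3.280 fledglings).

8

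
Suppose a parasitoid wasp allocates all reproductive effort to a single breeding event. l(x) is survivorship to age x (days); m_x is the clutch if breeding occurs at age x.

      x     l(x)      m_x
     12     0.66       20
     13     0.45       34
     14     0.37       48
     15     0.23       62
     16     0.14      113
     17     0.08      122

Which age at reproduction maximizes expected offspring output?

14

Expected offspring if breeding at age x = l(x) × m_x:
  age 12: 0.66 × 20 = 13.200
  age 13: 0.45 × 34 = 15.300
  age 14: 0.37 × 48 = 17.760
  age 15: 0.23 × 62 = 14.260
  age 16: 0.14 × 113 = 15.820
  age 17: 0.08 × 122 = 9.760
Maximum at age 14 (17.760).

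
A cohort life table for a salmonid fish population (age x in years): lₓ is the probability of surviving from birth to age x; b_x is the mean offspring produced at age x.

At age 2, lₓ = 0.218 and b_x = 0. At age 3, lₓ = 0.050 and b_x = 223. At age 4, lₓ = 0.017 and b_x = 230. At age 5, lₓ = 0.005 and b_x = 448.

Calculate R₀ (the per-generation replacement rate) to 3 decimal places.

R₀ = Σ lₓ b_x:
  age 2: 0.218 × 0 = 0.0000
  age 3: 0.050 × 223 = 11.1500
  age 4: 0.017 × 230 = 3.9100
  age 5: 0.005 × 448 = 2.2400
R₀ = 0.0000 + 11.1500 + 3.9100 + 2.2400 = 17.3000

17.300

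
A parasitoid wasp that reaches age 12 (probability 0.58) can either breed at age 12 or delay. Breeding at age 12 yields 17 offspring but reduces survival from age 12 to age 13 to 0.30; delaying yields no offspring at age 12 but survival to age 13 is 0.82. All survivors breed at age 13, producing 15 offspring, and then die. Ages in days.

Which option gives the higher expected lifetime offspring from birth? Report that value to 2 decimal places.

breed at age 12: R₀ = 0.58 × (17 + 0.30 × 15) = 0.58 × 21.5000 = 12.4700
delay to age 13: R₀ = 0.58 × (0.82 × 15) = 0.58 × 12.3000 = 7.1340
Higher: breed at age 12 (12.4700).

12.47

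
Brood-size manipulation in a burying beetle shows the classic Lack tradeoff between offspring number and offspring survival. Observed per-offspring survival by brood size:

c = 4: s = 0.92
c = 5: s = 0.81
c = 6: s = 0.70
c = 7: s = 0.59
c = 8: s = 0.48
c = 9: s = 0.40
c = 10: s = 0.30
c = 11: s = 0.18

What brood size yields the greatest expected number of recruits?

6

Expected recruits = c × s(c):
  c=4: 4 × 0.92 = 3.680
  c=5: 5 × 0.81 = 4.050
  c=6: 6 × 0.70 = 4.200
  c=7: 7 × 0.59 = 4.130
  c=8: 8 × 0.48 = 3.840
  c=9: 9 × 0.40 = 3.600
  c=10: 10 × 0.30 = 3.000
  c=11: 11 × 0.18 = 1.980
Maximum at c = 6 (4.200 recruits).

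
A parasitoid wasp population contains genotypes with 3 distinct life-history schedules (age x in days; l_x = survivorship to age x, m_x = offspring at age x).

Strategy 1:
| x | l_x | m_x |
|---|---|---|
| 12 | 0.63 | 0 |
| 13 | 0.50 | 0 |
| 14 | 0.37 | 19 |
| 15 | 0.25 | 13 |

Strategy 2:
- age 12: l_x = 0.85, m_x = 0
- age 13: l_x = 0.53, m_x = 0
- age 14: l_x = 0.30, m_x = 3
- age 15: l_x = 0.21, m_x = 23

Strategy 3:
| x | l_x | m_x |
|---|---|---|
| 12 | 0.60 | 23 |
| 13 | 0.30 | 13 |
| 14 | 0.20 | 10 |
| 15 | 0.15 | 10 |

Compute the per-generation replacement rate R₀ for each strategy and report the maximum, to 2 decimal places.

Strategy 1: R₀ = 0.63×0 + 0.50×0 + 0.37×19 + 0.25×13 = 10.2800
Strategy 2: R₀ = 0.85×0 + 0.53×0 + 0.30×3 + 0.21×23 = 5.7300
Strategy 3: R₀ = 0.60×23 + 0.30×13 + 0.20×10 + 0.15×10 = 21.2000
Highest R₀: strategy 3 with 21.2000.

21.20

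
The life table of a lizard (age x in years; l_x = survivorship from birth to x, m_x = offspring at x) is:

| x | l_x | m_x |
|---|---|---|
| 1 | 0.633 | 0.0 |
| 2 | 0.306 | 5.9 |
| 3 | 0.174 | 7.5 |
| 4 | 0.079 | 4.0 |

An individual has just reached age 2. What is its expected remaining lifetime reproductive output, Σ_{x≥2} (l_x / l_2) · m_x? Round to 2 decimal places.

l_2 = 0.306. Conditional survival from age 2 to x is l_x / l_2.
  x=2: (0.306/0.306) × 5.9 = 5.9000
  x=3: (0.174/0.306) × 7.5 = 4.2647
  x=4: (0.079/0.306) × 4.0 = 1.0327
Sum = 5.9000 + 4.2647 + 1.0327 = 11.1974

11.20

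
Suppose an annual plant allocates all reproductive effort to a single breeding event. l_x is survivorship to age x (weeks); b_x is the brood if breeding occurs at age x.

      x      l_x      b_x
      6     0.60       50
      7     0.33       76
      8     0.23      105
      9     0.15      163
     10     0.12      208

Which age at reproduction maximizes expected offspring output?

6

Expected offspring if breeding at age x = l_x × b_x:
  age 6: 0.60 × 50 = 30.000
  age 7: 0.33 × 76 = 25.080
  age 8: 0.23 × 105 = 24.150
  age 9: 0.15 × 163 = 24.450
  age 10: 0.12 × 208 = 24.960
Maximum at age 6 (30.000).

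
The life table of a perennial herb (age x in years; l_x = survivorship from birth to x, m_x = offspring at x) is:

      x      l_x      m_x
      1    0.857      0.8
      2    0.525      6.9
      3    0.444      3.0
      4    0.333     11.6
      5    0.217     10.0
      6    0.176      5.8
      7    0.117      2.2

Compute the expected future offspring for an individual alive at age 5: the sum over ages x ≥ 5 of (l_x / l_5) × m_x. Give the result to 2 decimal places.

l_5 = 0.217. Conditional survival from age 5 to x is l_x / l_5.
  x=5: (0.217/0.217) × 10.0 = 10.0000
  x=6: (0.176/0.217) × 5.8 = 4.7041
  x=7: (0.117/0.217) × 2.2 = 1.1862
Sum = 10.0000 + 4.7041 + 1.1862 = 15.8903

15.89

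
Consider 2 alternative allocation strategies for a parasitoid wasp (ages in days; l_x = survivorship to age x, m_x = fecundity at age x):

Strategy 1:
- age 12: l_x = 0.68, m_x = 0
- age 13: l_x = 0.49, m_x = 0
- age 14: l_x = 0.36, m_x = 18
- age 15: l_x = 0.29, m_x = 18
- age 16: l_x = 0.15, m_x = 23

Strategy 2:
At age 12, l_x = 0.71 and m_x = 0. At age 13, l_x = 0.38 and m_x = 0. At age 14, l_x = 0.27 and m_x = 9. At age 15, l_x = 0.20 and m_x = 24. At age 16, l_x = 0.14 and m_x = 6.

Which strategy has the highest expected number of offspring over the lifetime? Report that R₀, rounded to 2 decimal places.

15.15

Strategy 1: R₀ = 0.68×0 + 0.49×0 + 0.36×18 + 0.29×18 + 0.15×23 = 15.1500
Strategy 2: R₀ = 0.71×0 + 0.38×0 + 0.27×9 + 0.20×24 + 0.14×6 = 8.0700
Highest R₀: strategy 1 with 15.1500.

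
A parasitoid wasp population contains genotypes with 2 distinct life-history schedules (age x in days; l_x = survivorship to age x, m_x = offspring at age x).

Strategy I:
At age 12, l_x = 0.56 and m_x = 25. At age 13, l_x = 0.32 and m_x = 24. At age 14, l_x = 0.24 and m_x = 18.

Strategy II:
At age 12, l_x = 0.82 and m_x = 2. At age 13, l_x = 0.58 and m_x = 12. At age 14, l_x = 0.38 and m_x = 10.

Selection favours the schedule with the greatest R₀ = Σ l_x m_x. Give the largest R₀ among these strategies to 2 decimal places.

26.00

Strategy I: R₀ = 0.56×25 + 0.32×24 + 0.24×18 = 26.0000
Strategy II: R₀ = 0.82×2 + 0.58×12 + 0.38×10 = 12.4000
Highest R₀: strategy I with 26.0000.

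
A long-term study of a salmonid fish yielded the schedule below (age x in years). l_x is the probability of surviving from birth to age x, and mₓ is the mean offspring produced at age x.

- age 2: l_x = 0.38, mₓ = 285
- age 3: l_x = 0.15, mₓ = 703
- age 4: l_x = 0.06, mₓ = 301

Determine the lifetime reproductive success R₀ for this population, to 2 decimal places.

231.81

R₀ = Σ l_x mₓ:
  age 2: 0.38 × 285 = 108.3000
  age 3: 0.15 × 703 = 105.4500
  age 4: 0.06 × 301 = 18.0600
R₀ = 108.3000 + 105.4500 + 18.0600 = 231.8100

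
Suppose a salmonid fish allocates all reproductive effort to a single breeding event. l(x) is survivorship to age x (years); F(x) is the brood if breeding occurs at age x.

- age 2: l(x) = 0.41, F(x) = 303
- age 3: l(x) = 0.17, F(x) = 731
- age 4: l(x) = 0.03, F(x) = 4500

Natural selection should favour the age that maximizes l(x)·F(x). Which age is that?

Expected offspring if breeding at age x = l(x) × F(x):
  age 2: 0.41 × 303 = 124.230
  age 3: 0.17 × 731 = 124.270
  age 4: 0.03 × 4500 = 135.000
Maximum at age 4 (135.000).

4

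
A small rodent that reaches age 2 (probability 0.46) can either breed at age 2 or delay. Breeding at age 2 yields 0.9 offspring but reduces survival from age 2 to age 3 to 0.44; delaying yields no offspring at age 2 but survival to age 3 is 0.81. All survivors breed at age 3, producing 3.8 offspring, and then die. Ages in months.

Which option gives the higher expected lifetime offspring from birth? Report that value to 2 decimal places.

1.42

breed at age 2: R₀ = 0.46 × (0.9 + 0.44 × 3.8) = 0.46 × 2.5720 = 1.1831
delay to age 3: R₀ = 0.46 × (0.81 × 3.8) = 0.46 × 3.0780 = 1.4159
Higher: delay to age 3 (1.4159).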